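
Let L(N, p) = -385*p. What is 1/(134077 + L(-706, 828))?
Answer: -1/184703 ≈ -5.4141e-6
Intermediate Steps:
1/(134077 + L(-706, 828)) = 1/(134077 - 385*828) = 1/(134077 - 318780) = 1/(-184703) = -1/184703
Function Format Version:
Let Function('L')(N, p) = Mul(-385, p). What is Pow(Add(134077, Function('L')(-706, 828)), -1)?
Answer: Rational(-1, 184703) ≈ -5.4141e-6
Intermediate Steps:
Pow(Add(134077, Function('L')(-706, 828)), -1) = Pow(Add(134077, Mul(-385, 828)), -1) = Pow(Add(134077, -318780), -1) = Pow(-184703, -1) = Rational(-1, 184703)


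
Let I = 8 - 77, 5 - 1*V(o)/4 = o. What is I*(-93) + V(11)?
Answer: 6393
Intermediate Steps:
V(o) = 20 - 4*o
I = -69
I*(-93) + V(11) = -69*(-93) + (20 - 4*11) = 6417 + (20 - 44) = 6417 - 24 = 6393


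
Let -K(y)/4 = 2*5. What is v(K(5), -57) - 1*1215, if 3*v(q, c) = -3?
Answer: -1216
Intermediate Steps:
K(y) = -40 (K(y) = -8*5 = -4*10 = -40)
v(q, c) = -1 (v(q, c) = (1/3)*(-3) = -1)
v(K(5), -57) - 1*1215 = -1 - 1*1215 = -1 - 1215 = -1216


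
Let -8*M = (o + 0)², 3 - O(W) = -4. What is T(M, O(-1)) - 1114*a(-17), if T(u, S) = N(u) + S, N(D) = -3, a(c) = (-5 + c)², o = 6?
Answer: -539172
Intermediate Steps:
O(W) = 7 (O(W) = 3 - 1*(-4) = 3 + 4 = 7)
M = -9/2 (M = -(6 + 0)²/8 = -⅛*6² = -⅛*36 = -9/2 ≈ -4.5000)
T(u, S) = -3 + S
T(M, O(-1)) - 1114*a(-17) = (-3 + 7) - 1114*(-5 - 17)² = 4 - 1114*(-22)² = 4 - 1114*484 = 4 - 539176 = -539172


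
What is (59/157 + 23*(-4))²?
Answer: 206928225/24649 ≈ 8395.0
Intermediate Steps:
(59/157 + 23*(-4))² = (59*(1/157) - 92)² = (59/157 - 92)² = (-14385/157)² = 206928225/24649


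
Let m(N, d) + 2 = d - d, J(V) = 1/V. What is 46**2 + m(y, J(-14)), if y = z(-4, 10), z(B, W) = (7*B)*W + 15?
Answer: 2114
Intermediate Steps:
z(B, W) = 15 + 7*B*W (z(B, W) = 7*B*W + 15 = 15 + 7*B*W)
y = -265 (y = 15 + 7*(-4)*10 = 15 - 280 = -265)
m(N, d) = -2 (m(N, d) = -2 + (d - d) = -2 + 0 = -2)
46**2 + m(y, J(-14)) = 46**2 - 2 = 2116 - 2 = 2114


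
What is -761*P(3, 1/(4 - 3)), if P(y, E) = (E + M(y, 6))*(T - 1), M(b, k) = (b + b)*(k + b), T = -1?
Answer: 83710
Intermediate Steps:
M(b, k) = 2*b*(b + k) (M(b, k) = (2*b)*(b + k) = 2*b*(b + k))
P(y, E) = -2*E - 4*y*(6 + y) (P(y, E) = (E + 2*y*(y + 6))*(-1 - 1) = (E + 2*y*(6 + y))*(-2) = -2*E - 4*y*(6 + y))
-761*P(3, 1/(4 - 3)) = -761*(-2/(4 - 3) - 4*3*(6 + 3)) = -761*(-2/1 - 4*3*9) = -761*(-2*1 - 108) = -761*(-2 - 108) = -761*(-110) = 83710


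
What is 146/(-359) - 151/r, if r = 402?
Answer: -112901/144318 ≈ -0.78231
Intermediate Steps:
146/(-359) - 151/r = 146/(-359) - 151/402 = 146*(-1/359) - 151*1/402 = -146/359 - 151/402 = -112901/144318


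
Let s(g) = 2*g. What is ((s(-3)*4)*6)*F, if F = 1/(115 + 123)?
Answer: -72/119 ≈ -0.60504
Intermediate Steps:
F = 1/238 ≈ 0.0042017
((s(-3)*4)*6)*F = (((2*(-3))*4)*6)*(1/238) = (-6*4*6)*(1/238) = -24*6*(1/238) = -144*1/238 = -72/119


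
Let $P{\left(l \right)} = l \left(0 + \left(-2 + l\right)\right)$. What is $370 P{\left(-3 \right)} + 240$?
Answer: $5790$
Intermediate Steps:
$P{\left(l \right)} = l \left(-2 + l\right)$
$370 P{\left(-3 \right)} + 240 = 370 \left(- 3 \left(-2 - 3\right)\right) + 240 = 370 \left(\left(-3\right) \left(-5\right)\right) + 240 = 370 \cdot 15 + 240 = 5550 + 240 = 5790$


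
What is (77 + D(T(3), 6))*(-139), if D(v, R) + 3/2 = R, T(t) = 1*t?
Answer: -22657/2 ≈ -11329.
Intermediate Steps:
T(t) = t
D(v, R) = -3/2 + R
(77 + D(T(3), 6))*(-139) = (77 + (-3/2 + 6))*(-139) = (77 + 9/2)*(-139) = (163/2)*(-139) = -22657/2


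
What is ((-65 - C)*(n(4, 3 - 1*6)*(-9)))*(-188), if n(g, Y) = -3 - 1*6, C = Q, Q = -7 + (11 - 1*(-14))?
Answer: 1263924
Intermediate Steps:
Q = 18 (Q = -7 + (11 + 14) = -7 + 25 = 18)
C = 18
n(g, Y) = -9 (n(g, Y) = -3 - 6 = -9)
((-65 - C)*(n(4, 3 - 1*6)*(-9)))*(-188) = ((-65 - 1*18)*(-9*(-9)))*(-188) = ((-65 - 18)*81)*(-188) = -83*81*(-188) = -6723*(-188) = 1263924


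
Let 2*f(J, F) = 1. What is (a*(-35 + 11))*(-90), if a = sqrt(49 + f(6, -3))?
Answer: 3240*sqrt(22) ≈ 15197.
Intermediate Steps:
f(J, F) = 1/2 (f(J, F) = (1/2)*1 = 1/2)
a = 3*sqrt(22)/2 (a = sqrt(49 + 1/2) = sqrt(99/2) = 3*sqrt(22)/2 ≈ 7.0356)
(a*(-35 + 11))*(-90) = ((3*sqrt(22)/2)*(-35 + 11))*(-90) = ((3*sqrt(22)/2)*(-24))*(-90) = -36*sqrt(22)*(-90) = 3240*sqrt(22)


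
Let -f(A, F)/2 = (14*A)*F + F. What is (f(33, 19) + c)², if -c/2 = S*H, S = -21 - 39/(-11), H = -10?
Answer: 38956495876/121 ≈ 3.2195e+8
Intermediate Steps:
f(A, F) = -2*F - 28*A*F (f(A, F) = -2*((14*A)*F + F) = -2*(14*A*F + F) = -2*(F + 14*A*F) = -2*F - 28*A*F)
S = -192/11 (S = -21 - 39*(-1)/11 = -21 - 1*(-39/11) = -21 + 39/11 = -192/11 ≈ -17.455)
c = -3840/11 (c = -(-384)*(-10)/11 = -2*1920/11 = -3840/11 ≈ -349.09)
(f(33, 19) + c)² = (-2*19*(1 + 14*33) - 3840/11)² = (-2*19*(1 + 462) - 3840/11)² = (-2*19*463 - 3840/11)² = (-17594 - 3840/11)² = (-197374/11)² = 38956495876/121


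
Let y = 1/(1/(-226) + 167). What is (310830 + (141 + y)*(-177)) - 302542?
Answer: -629144731/37741 ≈ -16670.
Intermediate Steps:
y = 226/37741 (y = 1/(-1/226 + 167) = 1/(37741/226) = 226/37741 ≈ 0.0059882)
(310830 + (141 + y)*(-177)) - 302542 = (310830 + (141 + 226/37741)*(-177)) - 302542 = (310830 + (5321707/37741)*(-177)) - 302542 = (310830 - 941942139/37741) - 302542 = 10789092891/37741 - 302542 = -629144731/37741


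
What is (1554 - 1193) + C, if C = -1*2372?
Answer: -2011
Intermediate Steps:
C = -2372
(1554 - 1193) + C = (1554 - 1193) - 2372 = 361 - 2372 = -2011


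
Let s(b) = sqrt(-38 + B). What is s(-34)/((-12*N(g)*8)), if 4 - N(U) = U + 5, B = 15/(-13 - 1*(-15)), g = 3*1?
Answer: I*sqrt(122)/768 ≈ 0.014382*I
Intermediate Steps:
g = 3
B = 15/2 (B = 15/(-13 + 15) = 15/2 ≈ 7.5000)
N(U) = -1 - U (N(U) = 4 - (U + 5) = 4 - (5 + U) = 4 + (-5 - U) = -1 - U)
s(b) = I*sqrt(122)/2 (s(b) = sqrt(-38 + 15/2) = sqrt(-61/2) = I*sqrt(122)/2)
s(-34)/((-12*N(g)*8)) = (I*sqrt(122)/2)/((-12*(-1 - 1*3)*8)) = (I*sqrt(122)/2)/((-12*(-1 - 3)*8)) = (I*sqrt(122)/2)/((-12*(-4)*8)) = (I*sqrt(122)/2)/((48*8)) = (I*sqrt(122)/2)/384 = (I*sqrt(122)/2)*(1/384) = I*sqrt(122)/768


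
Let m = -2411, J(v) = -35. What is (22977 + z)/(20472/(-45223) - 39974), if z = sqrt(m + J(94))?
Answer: -1039088871/1807764674 - 45223*I*sqrt(2446)/1807764674 ≈ -0.57479 - 0.0012372*I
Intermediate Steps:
z = I*sqrt(2446) (z = sqrt(-2411 - 35) = sqrt(-2446) = I*sqrt(2446) ≈ 49.457*I)
(22977 + z)/(20472/(-45223) - 39974) = (22977 + I*sqrt(2446))/(20472/(-45223) - 39974) = (22977 + I*sqrt(2446))/(20472*(-1/45223) - 39974) = (22977 + I*sqrt(2446))/(-20472/45223 - 39974) = (22977 + I*sqrt(2446))/(-1807764674/45223) = (22977 + I*sqrt(2446))*(-45223/1807764674) = -1039088871/1807764674 - 45223*I*sqrt(2446)/1807764674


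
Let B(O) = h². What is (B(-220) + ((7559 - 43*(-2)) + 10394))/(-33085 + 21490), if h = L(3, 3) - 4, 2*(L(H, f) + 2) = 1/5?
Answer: -1807381/1159500 ≈ -1.5588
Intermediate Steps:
L(H, f) = -19/10 (L(H, f) = -2 + (½)/5 = -2 + (½)*(⅕) = -2 + ⅒ = -19/10)
h = -59/10 (h = -19/10 - 4 = -59/10 ≈ -5.9000)
B(O) = 3481/100 (B(O) = (-59/10)² = 3481/100)
(B(-220) + ((7559 - 43*(-2)) + 10394))/(-33085 + 21490) = (3481/100 + ((7559 - 43*(-2)) + 10394))/(-33085 + 21490) = (3481/100 + ((7559 + 86) + 10394))/(-11595) = (3481/100 + (7645 + 10394))*(-1/11595) = (3481/100 + 18039)*(-1/11595) = (1807381/100)*(-1/11595) = -1807381/1159500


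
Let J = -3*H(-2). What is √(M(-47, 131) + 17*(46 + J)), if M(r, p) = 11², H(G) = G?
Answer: √1005 ≈ 31.702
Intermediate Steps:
M(r, p) = 121
J = 6 (J = -3*(-2) = 6)
√(M(-47, 131) + 17*(46 + J)) = √(121 + 17*(46 + 6)) = √(121 + 17*52) = √(121 + 884) = √1005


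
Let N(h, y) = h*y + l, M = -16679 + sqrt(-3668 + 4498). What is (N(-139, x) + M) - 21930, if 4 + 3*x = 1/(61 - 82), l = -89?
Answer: -2426159/63 + sqrt(830) ≈ -38482.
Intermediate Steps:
x = -85/63 (x = -4/3 + 1/(3*(61 - 82)) = -4/3 + (1/3)/(-21) = -4/3 + (1/3)*(-1/21) = -4/3 - 1/63 = -85/63 ≈ -1.3492)
M = -16679 + sqrt(830) ≈ -16650.
N(h, y) = -89 + h*y (N(h, y) = h*y - 89 = -89 + h*y)
(N(-139, x) + M) - 21930 = ((-89 - 139*(-85/63)) + (-16679 + sqrt(830))) - 21930 = ((-89 + 11815/63) + (-16679 + sqrt(830))) - 21930 = (6208/63 + (-16679 + sqrt(830))) - 21930 = (-1044569/63 + sqrt(830)) - 21930 = -2426159/63 + sqrt(830)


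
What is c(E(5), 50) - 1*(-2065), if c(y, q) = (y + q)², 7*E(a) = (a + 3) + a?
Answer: 232954/49 ≈ 4754.2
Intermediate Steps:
E(a) = 3/7 + 2*a/7 (E(a) = ((a + 3) + a)/7 = ((3 + a) + a)/7 = (3 + 2*a)/7 = 3/7 + 2*a/7)
c(y, q) = (q + y)²
c(E(5), 50) - 1*(-2065) = (50 + (3/7 + (2/7)*5))² - 1*(-2065) = (50 + (3/7 + 10/7))² + 2065 = (50 + 13/7)² + 2065 = (363/7)² + 2065 = 131769/49 + 2065 = 232954/49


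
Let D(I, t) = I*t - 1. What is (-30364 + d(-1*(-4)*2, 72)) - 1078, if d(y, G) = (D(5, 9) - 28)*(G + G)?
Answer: -29138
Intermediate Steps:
D(I, t) = -1 + I*t
d(y, G) = 32*G (d(y, G) = ((-1 + 5*9) - 28)*(G + G) = ((-1 + 45) - 28)*(2*G) = (44 - 28)*(2*G) = 16*(2*G) = 32*G)
(-30364 + d(-1*(-4)*2, 72)) - 1078 = (-30364 + 32*72) - 1078 = (-30364 + 2304) - 1078 = -28060 - 1078 = -29138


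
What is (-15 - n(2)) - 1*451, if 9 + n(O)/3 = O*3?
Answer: -457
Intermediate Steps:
n(O) = -27 + 9*O (n(O) = -27 + 3*(O*3) = -27 + 3*(3*O) = -27 + 9*O)
(-15 - n(2)) - 1*451 = (-15 - (-27 + 9*2)) - 1*451 = (-15 - (-27 + 18)) - 451 = (-15 - 1*(-9)) - 451 = (-15 + 9) - 451 = -6 - 451 = -457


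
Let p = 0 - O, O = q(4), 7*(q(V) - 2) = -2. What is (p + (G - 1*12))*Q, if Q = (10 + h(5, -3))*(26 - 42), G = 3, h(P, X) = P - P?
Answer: 12000/7 ≈ 1714.3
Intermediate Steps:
h(P, X) = 0
q(V) = 12/7 (q(V) = 2 + (1/7)*(-2) = 2 - 2/7 = 12/7)
O = 12/7 ≈ 1.7143
Q = -160 (Q = (10 + 0)*(26 - 42) = 10*(-16) = -160)
p = -12/7 (p = 0 - 1*12/7 = 0 - 12/7 = -12/7 ≈ -1.7143)
(p + (G - 1*12))*Q = (-12/7 + (3 - 1*12))*(-160) = (-12/7 + (3 - 12))*(-160) = (-12/7 - 9)*(-160) = -75/7*(-160) = 12000/7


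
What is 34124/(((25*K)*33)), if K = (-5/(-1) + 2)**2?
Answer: 34124/40425 ≈ 0.84413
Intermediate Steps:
K = 49 (K = (-5*(-1) + 2)**2 = (5 + 2)**2 = 7**2 = 49)
34124/(((25*K)*33)) = 34124/(((25*49)*33)) = 34124/((1225*33)) = 34124/40425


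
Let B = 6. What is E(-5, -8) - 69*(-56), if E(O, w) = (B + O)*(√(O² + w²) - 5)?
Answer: 3859 + √89 ≈ 3868.4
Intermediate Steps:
E(O, w) = (-5 + √(O² + w²))*(6 + O) (E(O, w) = (6 + O)*(√(O² + w²) - 5) = (6 + O)*(-5 + √(O² + w²)) = (-5 + √(O² + w²))*(6 + O))
E(-5, -8) - 69*(-56) = (-30 - 5*(-5) + 6*√((-5)² + (-8)²) - 5*√((-5)² + (-8)²)) - 69*(-56) = (-30 + 25 + 6*√(25 + 64) - 5*√(25 + 64)) + 3864 = (-30 + 25 + 6*√89 - 5*√89) + 3864 = (-5 + √89) + 3864 = 3859 + √89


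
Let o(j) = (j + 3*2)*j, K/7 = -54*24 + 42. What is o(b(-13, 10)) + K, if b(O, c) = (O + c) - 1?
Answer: -8786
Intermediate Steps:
b(O, c) = -1 + O + c
K = -8778 (K = 7*(-54*24 + 42) = 7*(-1296 + 42) = 7*(-1254) = -8778)
o(j) = j*(6 + j) (o(j) = (j + 6)*j = (6 + j)*j = j*(6 + j))
o(b(-13, 10)) + K = (-1 - 13 + 10)*(6 + (-1 - 13 + 10)) - 8778 = -4*(6 - 4) - 8778 = -4*2 - 8778 = -8 - 8778 = -8786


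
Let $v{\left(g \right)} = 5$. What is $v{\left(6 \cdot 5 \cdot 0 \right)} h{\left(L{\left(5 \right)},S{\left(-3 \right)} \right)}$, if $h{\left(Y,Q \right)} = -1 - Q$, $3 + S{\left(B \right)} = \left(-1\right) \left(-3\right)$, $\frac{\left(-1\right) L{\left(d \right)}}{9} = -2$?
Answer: $-5$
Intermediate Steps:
$L{\left(d \right)} = 18$ ($L{\left(d \right)} = \left(-9\right) \left(-2\right) = 18$)
$S{\left(B \right)} = 0$ ($S{\left(B \right)} = -3 - -3 = -3 + 3 = 0$)
$v{\left(6 \cdot 5 \cdot 0 \right)} h{\left(L{\left(5 \right)},S{\left(-3 \right)} \right)} = 5 \left(-1 - 0\right) = 5 \left(-1 + 0\right) = 5 \left(-1\right) = -5$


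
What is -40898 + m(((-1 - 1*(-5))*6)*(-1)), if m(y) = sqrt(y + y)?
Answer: -40898 + 4*I*sqrt(3) ≈ -40898.0 + 6.9282*I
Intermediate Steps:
m(y) = sqrt(2)*sqrt(y) (m(y) = sqrt(2*y) = sqrt(2)*sqrt(y))
-40898 + m(((-1 - 1*(-5))*6)*(-1)) = -40898 + sqrt(2)*sqrt(((-1 - 1*(-5))*6)*(-1)) = -40898 + sqrt(2)*sqrt(((-1 + 5)*6)*(-1)) = -40898 + sqrt(2)*sqrt((4*6)*(-1)) = -40898 + sqrt(2)*sqrt(24*(-1)) = -40898 + sqrt(2)*sqrt(-24) = -40898 + sqrt(2)*(2*I*sqrt(6)) = -40898 + 4*I*sqrt(3)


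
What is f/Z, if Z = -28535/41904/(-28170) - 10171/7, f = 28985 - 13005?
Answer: -221921907840/20178506053 ≈ -10.998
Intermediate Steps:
f = 15980
Z = -343034602901/236087136 (Z = -28535*1/41904*(-1/28170) - 10171*1/7 = -28535/41904*(-1/28170) - 1453 = 5707/236087136 - 1453 = -343034602901/236087136 ≈ -1453.0)
f/Z = 15980/(-343034602901/236087136) = 15980*(-236087136/343034602901) = -221921907840/20178506053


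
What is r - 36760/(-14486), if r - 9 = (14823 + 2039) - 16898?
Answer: -177181/7243 ≈ -24.462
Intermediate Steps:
r = -27 (r = 9 + ((14823 + 2039) - 16898) = 9 + (16862 - 16898) = 9 - 36 = -27)
r - 36760/(-14486) = -27 - 36760/(-14486) = -27 - 36760*(-1/14486) = -27 + 18380/7243 = -177181/7243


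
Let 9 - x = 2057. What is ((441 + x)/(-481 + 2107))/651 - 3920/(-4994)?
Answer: 2070698281/2643139422 ≈ 0.78342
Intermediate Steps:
x = -2048 (x = 9 - 1*2057 = 9 - 2057 = -2048)
((441 + x)/(-481 + 2107))/651 - 3920/(-4994) = ((441 - 2048)/(-481 + 2107))/651 - 3920/(-4994) = -1607/1626*(1/651) - 3920*(-1/4994) = -1607*1/1626*(1/651) + 1960/2497 = -1607/1626*1/651 + 1960/2497 = -1607/1058526 + 1960/2497 = 2070698281/2643139422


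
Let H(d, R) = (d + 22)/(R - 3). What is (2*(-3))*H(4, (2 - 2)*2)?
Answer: 52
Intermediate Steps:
H(d, R) = (22 + d)/(-3 + R)
(2*(-3))*H(4, (2 - 2)*2) = (2*(-3))*((22 + 4)/(-3 + (2 - 2)*2)) = -6*26/(-3 + 0*2) = -6*26/(-3 + 0) = -6*26/(-3) = -(-2)*26 = -6*(-26/3) = 52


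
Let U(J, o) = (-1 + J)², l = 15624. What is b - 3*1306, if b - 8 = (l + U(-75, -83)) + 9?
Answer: 17499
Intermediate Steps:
b = 21417 (b = 8 + ((15624 + (-1 - 75)²) + 9) = 8 + ((15624 + (-76)²) + 9) = 8 + ((15624 + 5776) + 9) = 8 + (21400 + 9) = 8 + 21409 = 21417)
b - 3*1306 = 21417 - 3*1306 = 21417 - 3918 = 17499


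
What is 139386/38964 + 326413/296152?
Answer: 4499816567/961605544 ≈ 4.6795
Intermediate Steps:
139386/38964 + 326413/296152 = 139386*(1/38964) + 326413*(1/296152) = 23231/6494 + 326413/296152 = 4499816567/961605544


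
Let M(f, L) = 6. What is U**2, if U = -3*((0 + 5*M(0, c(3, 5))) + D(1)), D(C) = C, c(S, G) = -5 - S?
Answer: 8649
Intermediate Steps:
U = -93 (U = -3*((0 + 5*6) + 1) = -3*((0 + 30) + 1) = -3*(30 + 1) = -3*31 = -93)
U**2 = (-93)**2 = 8649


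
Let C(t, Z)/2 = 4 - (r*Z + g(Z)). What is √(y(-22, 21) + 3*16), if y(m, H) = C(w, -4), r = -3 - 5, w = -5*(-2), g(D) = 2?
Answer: 2*I*√3 ≈ 3.4641*I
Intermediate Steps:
w = 10
r = -8
C(t, Z) = 4 + 16*Z (C(t, Z) = 2*(4 - (-8*Z + 2)) = 2*(4 - (2 - 8*Z)) = 2*(4 + (-2 + 8*Z)) = 2*(2 + 8*Z) = 4 + 16*Z)
y(m, H) = -60 (y(m, H) = 4 + 16*(-4) = 4 - 64 = -60)
√(y(-22, 21) + 3*16) = √(-60 + 3*16) = √(-60 + 48) = √(-12) = 2*I*√3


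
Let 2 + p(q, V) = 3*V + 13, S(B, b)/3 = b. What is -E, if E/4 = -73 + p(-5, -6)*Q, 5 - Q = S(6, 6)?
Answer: -72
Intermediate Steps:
S(B, b) = 3*b
p(q, V) = 11 + 3*V (p(q, V) = -2 + (3*V + 13) = -2 + (13 + 3*V) = 11 + 3*V)
Q = -13 (Q = 5 - 3*6 = 5 - 1*18 = 5 - 18 = -13)
E = 72 (E = 4*(-73 + (11 + 3*(-6))*(-13)) = 4*(-73 + (11 - 18)*(-13)) = 4*(-73 - 7*(-13)) = 4*(-73 + 91) = 4*18 = 72)
-E = -1*72 = -72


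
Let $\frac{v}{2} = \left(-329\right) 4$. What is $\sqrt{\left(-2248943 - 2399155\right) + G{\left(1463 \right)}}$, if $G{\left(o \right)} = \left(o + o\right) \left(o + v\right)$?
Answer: $4 i \sqrt{504287} \approx 2840.5 i$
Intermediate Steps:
$v = -2632$ ($v = 2 \left(\left(-329\right) 4\right) = 2 \left(-1316\right) = -2632$)
$G{\left(o \right)} = 2 o \left(-2632 + o\right)$ ($G{\left(o \right)} = \left(o + o\right) \left(o - 2632\right) = 2 o \left(-2632 + o\right)$)
$\sqrt{\left(-2248943 - 2399155\right) + G{\left(1463 \right)}} = \sqrt{\left(-2248943 - 2399155\right) + 2 \cdot 1463 \left(-2632 + 1463\right)} = \sqrt{\left(-2248943 - 2399155\right) + 2 \cdot 1463 \left(-1169\right)} = \sqrt{-4648098 - 3420494} = \sqrt{-8068592} = 4 i \sqrt{504287}$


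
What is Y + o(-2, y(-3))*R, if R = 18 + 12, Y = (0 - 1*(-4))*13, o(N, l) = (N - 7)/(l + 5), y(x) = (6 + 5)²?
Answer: 349/7 ≈ 49.857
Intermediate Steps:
y(x) = 121 (y(x) = 11² = 121)
o(N, l) = (-7 + N)/(5 + l)
Y = 52 (Y = (0 + 4)*13 = 4*13 = 52)
R = 30
Y + o(-2, y(-3))*R = 52 + ((-7 - 2)/(5 + 121))*30 = 52 + (-9/126)*30 = 52 + ((1/126)*(-9))*30 = 52 - 1/14*30 = 52 - 15/7 = 349/7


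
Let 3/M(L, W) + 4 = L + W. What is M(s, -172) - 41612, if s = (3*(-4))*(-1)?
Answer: -6824371/164 ≈ -41612.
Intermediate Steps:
s = 12 (s = -12*(-1) = 12)
M(L, W) = 3/(-4 + L + W) (M(L, W) = 3/(-4 + (L + W)) = 3/(-4 + L + W))
M(s, -172) - 41612 = 3/(-4 + 12 - 172) - 41612 = 3/(-164) - 41612 = 3*(-1/164) - 41612 = -3/164 - 41612 = -6824371/164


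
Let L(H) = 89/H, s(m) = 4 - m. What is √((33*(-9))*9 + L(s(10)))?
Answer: I*√96762/6 ≈ 51.844*I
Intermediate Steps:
√((33*(-9))*9 + L(s(10))) = √((33*(-9))*9 + 89/(4 - 1*10)) = √(-297*9 + 89/(4 - 10)) = √(-2673 + 89/(-6)) = √(-2673 + 89*(-⅙)) = √(-2673 - 89/6) = √(-16127/6) = I*√96762/6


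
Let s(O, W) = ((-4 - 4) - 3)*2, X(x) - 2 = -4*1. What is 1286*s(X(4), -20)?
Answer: -28292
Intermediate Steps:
X(x) = -2 (X(x) = 2 - 4*1 = 2 - 4 = -2)
s(O, W) = -22 (s(O, W) = (-8 - 3)*2 = -11*2 = -22)
1286*s(X(4), -20) = 1286*(-22) = -28292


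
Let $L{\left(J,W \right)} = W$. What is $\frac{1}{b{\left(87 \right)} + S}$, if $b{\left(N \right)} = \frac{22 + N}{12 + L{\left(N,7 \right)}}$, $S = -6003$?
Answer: $- \frac{19}{113948} \approx -0.00016674$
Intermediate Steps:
$b{\left(N \right)} = \frac{22}{19} + \frac{N}{19}$ ($b{\left(N \right)} = \frac{22 + N}{12 + 7} = \frac{22 + N}{19} = \left(22 + N\right) \frac{1}{19} = \frac{22}{19} + \frac{N}{19}$)
$\frac{1}{b{\left(87 \right)} + S} = \frac{1}{\left(\frac{22}{19} + \frac{1}{19} \cdot 87\right) - 6003} = \frac{1}{\left(\frac{22}{19} + \frac{87}{19}\right) - 6003} = \frac{1}{\frac{109}{19} - 6003} = \frac{1}{- \frac{113948}{19}} = - \frac{19}{113948}$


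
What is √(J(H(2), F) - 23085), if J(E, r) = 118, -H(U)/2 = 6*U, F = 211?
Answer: I*√22967 ≈ 151.55*I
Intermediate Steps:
H(U) = -12*U
√(J(H(2), F) - 23085) = √(118 - 23085) = √(-22967) = I*√22967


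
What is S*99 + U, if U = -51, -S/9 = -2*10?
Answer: 17769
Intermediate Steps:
S = 180 (S = -(-18)*10 = -9*(-20) = 180)
S*99 + U = 180*99 - 51 = 17820 - 51 = 17769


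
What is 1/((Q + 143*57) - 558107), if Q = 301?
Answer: -1/549655 ≈ -1.8193e-6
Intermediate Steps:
1/((Q + 143*57) - 558107) = 1/((301 + 143*57) - 558107) = 1/((301 + 8151) - 558107) = 1/(8452 - 558107) = 1/(-549655) = -1/549655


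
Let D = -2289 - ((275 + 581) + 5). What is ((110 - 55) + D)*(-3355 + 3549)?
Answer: -600430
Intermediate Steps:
D = -3150 (D = -2289 - (856 + 5) = -2289 - 1*861 = -2289 - 861 = -3150)
((110 - 55) + D)*(-3355 + 3549) = ((110 - 55) - 3150)*(-3355 + 3549) = (55 - 3150)*194 = -3095*194 = -600430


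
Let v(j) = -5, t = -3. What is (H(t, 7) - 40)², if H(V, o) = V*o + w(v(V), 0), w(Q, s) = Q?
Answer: 4356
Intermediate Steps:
H(V, o) = -5 + V*o (H(V, o) = V*o - 5 = -5 + V*o)
(H(t, 7) - 40)² = ((-5 - 3*7) - 40)² = ((-5 - 21) - 40)² = (-26 - 40)² = (-66)² = 4356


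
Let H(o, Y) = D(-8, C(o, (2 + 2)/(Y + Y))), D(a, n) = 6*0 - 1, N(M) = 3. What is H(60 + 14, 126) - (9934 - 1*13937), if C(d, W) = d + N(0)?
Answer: 4002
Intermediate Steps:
C(d, W) = 3 + d (C(d, W) = d + 3 = 3 + d)
D(a, n) = -1 (D(a, n) = 0 - 1 = -1)
H(o, Y) = -1
H(60 + 14, 126) - (9934 - 1*13937) = -1 - (9934 - 1*13937) = -1 - (9934 - 13937) = -1 - 1*(-4003) = -1 + 4003 = 4002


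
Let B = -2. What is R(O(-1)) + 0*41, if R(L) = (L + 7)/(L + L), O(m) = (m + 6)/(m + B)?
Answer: -8/5 ≈ -1.6000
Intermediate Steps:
O(m) = (6 + m)/(-2 + m) (O(m) = (m + 6)/(m - 2) = (6 + m)/(-2 + m))
R(L) = (7 + L)/(2*L) (R(L) = (7 + L)/((2*L)) = (7 + L)*(1/(2*L)) = (7 + L)/(2*L))
R(O(-1)) + 0*41 = (7 + (6 - 1)/(-2 - 1))/(2*(((6 - 1)/(-2 - 1)))) + 0*41 = (7 + 5/(-3))/(2*((5/(-3)))) + 0 = (7 - 1/3*5)/(2*((-1/3*5))) + 0 = (7 - 5/3)/(2*(-5/3)) + 0 = (1/2)*(-3/5)*(16/3) + 0 = -8/5 + 0 = -8/5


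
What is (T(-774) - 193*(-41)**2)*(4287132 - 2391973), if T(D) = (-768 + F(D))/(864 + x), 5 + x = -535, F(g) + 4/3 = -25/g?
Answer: -154191283658331073/250776 ≈ -6.1486e+11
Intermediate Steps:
F(g) = -4/3 - 25/g
x = -540 (x = -5 - 535 = -540)
T(D) = -577/243 - 25/(324*D) (T(D) = (-768 + (-4/3 - 25/D))/(864 - 540) = (-2308/3 - 25/D)/324 = (-2308/3 - 25/D)*(1/324) = -577/243 - 25/(324*D))
(T(-774) - 193*(-41)**2)*(4287132 - 2391973) = ((1/972)*(-75 - 2308*(-774))/(-774) - 193*(-41)**2)*(4287132 - 2391973) = ((1/972)*(-1/774)*(-75 + 1786392) - 193*1681)*1895159 = ((1/972)*(-1/774)*1786317 - 324433)*1895159 = (-595439/250776 - 324433)*1895159 = -81360605447/250776*1895159 = -154191283658331073/250776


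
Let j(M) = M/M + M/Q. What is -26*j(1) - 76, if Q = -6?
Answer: -293/3 ≈ -97.667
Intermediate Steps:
j(M) = 1 - M/6 (j(M) = M/M + M/(-6) = 1 + M*(-⅙) = 1 - M/6)
-26*j(1) - 76 = -26*(1 - ⅙*1) - 76 = -26*(1 - ⅙) - 76 = -26*⅚ - 76 = -65/3 - 76 = -293/3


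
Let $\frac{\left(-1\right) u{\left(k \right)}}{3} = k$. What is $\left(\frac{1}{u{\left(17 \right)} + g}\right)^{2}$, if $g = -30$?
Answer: $\frac{1}{6561} \approx 0.00015242$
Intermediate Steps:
$u{\left(k \right)} = - 3 k$
$\left(\frac{1}{u{\left(17 \right)} + g}\right)^{2} = \left(\frac{1}{\left(-3\right) 17 - 30}\right)^{2} = \left(\frac{1}{-51 - 30}\right)^{2} = \left(\frac{1}{-81}\right)^{2} = \left(- \frac{1}{81}\right)^{2} = \frac{1}{6561}$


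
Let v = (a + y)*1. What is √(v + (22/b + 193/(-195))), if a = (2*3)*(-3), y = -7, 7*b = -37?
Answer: I*√1569594390/7215 ≈ 5.4911*I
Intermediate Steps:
b = -37/7 (b = (⅐)*(-37) = -37/7 ≈ -5.2857)
a = -18 (a = 6*(-3) = -18)
v = -25 (v = (-18 - 7)*1 = -25*1 = -25)
√(v + (22/b + 193/(-195))) = √(-25 + (22/(-37/7) + 193/(-195))) = √(-25 + (22*(-7/37) + 193*(-1/195))) = √(-25 + (-154/37 - 193/195)) = √(-25 - 37171/7215) = √(-217546/7215) = I*√1569594390/7215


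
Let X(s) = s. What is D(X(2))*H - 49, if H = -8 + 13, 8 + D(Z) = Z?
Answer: -79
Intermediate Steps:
D(Z) = -8 + Z
H = 5
D(X(2))*H - 49 = (-8 + 2)*5 - 49 = -6*5 - 49 = -30 - 49 = -79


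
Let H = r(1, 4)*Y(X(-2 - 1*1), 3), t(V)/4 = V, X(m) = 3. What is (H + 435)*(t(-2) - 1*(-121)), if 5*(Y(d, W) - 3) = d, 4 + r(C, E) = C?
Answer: 239673/5 ≈ 47935.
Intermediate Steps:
t(V) = 4*V
r(C, E) = -4 + C
Y(d, W) = 3 + d/5
H = -54/5 (H = (-4 + 1)*(3 + (⅕)*3) = -3*(3 + ⅗) = -3*18/5 = -54/5 ≈ -10.800)
(H + 435)*(t(-2) - 1*(-121)) = (-54/5 + 435)*(4*(-2) - 1*(-121)) = 2121*(-8 + 121)/5 = (2121/5)*113 = 239673/5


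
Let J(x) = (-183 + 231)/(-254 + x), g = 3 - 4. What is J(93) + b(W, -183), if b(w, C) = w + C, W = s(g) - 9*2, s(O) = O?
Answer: -32570/161 ≈ -202.30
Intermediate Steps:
g = -1
J(x) = 48/(-254 + x)
W = -19 (W = -1 - 9*2 = -1 - 18 = -19)
b(w, C) = C + w
J(93) + b(W, -183) = 48/(-254 + 93) + (-183 - 19) = 48/(-161) - 202 = 48*(-1/161) - 202 = -48/161 - 202 = -32570/161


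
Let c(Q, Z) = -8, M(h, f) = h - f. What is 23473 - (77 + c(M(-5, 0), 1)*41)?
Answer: 23724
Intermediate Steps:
23473 - (77 + c(M(-5, 0), 1)*41) = 23473 - (77 - 8*41) = 23473 - (77 - 328) = 23473 - 1*(-251) = 23473 + 251 = 23724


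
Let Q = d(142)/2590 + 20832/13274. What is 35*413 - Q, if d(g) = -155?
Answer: 49690608789/3437966 ≈ 14453.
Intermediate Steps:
Q = 5189741/3437966 (Q = -155/2590 + 20832/13274 = -155*1/2590 + 20832*(1/13274) = -31/518 + 10416/6637 = 5189741/3437966 ≈ 1.5095)
35*413 - Q = 35*413 - 1*5189741/3437966 = 14455 - 5189741/3437966 = 49690608789/3437966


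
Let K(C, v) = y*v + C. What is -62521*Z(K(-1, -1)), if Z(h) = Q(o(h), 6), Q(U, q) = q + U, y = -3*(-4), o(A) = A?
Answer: 437647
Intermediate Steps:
y = 12
Q(U, q) = U + q
K(C, v) = C + 12*v (K(C, v) = 12*v + C = C + 12*v)
Z(h) = 6 + h (Z(h) = h + 6 = 6 + h)
-62521*Z(K(-1, -1)) = -62521*(6 + (-1 + 12*(-1))) = -62521*(6 + (-1 - 12)) = -62521*(6 - 13) = -62521*(-7) = 437647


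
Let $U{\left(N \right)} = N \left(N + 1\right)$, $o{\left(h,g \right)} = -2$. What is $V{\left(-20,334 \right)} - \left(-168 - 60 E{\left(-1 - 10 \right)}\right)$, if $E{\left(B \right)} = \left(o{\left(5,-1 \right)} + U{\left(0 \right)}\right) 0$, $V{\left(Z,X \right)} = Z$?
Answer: $148$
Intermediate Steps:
$U{\left(N \right)} = N \left(1 + N\right)$
$E{\left(B \right)} = 0$ ($E{\left(B \right)} = \left(-2 + 0 \left(1 + 0\right)\right) 0 = \left(-2 + 0 \cdot 1\right) 0 = \left(-2 + 0\right) 0 = \left(-2\right) 0 = 0$)
$V{\left(-20,334 \right)} - \left(-168 - 60 E{\left(-1 - 10 \right)}\right) = -20 - \left(-168 - 0\right) = -20 - \left(-168 + 0\right) = -20 - -168 = -20 + 168 = 148$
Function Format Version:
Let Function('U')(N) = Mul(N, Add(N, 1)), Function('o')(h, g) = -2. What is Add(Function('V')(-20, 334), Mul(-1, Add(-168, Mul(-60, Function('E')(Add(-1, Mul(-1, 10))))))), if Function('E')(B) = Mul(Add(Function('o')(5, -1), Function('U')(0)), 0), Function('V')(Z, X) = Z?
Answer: 148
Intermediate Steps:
Function('U')(N) = Mul(N, Add(1, N))
Function('E')(B) = 0 (Function('E')(B) = Mul(Add(-2, Mul(0, Add(1, 0))), 0) = Mul(Add(-2, Mul(0, 1)), 0) = Mul(Add(-2, 0), 0) = Mul(-2, 0) = 0)
Add(Function('V')(-20, 334), Mul(-1, Add(-168, Mul(-60, Function('E')(Add(-1, Mul(-1, 10))))))) = Add(-20, Mul(-1, Add(-168, Mul(-60, 0)))) = Add(-20, Mul(-1, Add(-168, 0))) = Add(-20, Mul(-1, -168)) = Add(-20, 168) = 148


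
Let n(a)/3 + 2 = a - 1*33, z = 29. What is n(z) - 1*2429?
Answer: -2447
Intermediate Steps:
n(a) = -105 + 3*a (n(a) = -6 + 3*(a - 1*33) = -6 + 3*(a - 33) = -6 + 3*(-33 + a) = -6 + (-99 + 3*a) = -105 + 3*a)
n(z) - 1*2429 = (-105 + 3*29) - 1*2429 = (-105 + 87) - 2429 = -18 - 2429 = -2447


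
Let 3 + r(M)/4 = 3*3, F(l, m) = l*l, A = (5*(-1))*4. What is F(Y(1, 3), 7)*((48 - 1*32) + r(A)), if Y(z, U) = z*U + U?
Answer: 1440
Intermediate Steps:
A = -20 (A = -5*4 = -20)
Y(z, U) = U + U*z (Y(z, U) = U*z + U = U + U*z)
F(l, m) = l²
r(M) = 24 (r(M) = -12 + 4*(3*3) = -12 + 4*9 = -12 + 36 = 24)
F(Y(1, 3), 7)*((48 - 1*32) + r(A)) = (3*(1 + 1))²*((48 - 1*32) + 24) = (3*2)²*((48 - 32) + 24) = 6²*(16 + 24) = 36*40 = 1440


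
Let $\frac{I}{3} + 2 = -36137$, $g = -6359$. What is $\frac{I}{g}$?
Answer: $\frac{108417}{6359} \approx 17.049$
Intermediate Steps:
$I = -108417$ ($I = -6 + 3 \left(-36137\right) = -6 - 108411 = -108417$)
$\frac{I}{g} = - \frac{108417}{-6359} = \left(-108417\right) \left(- \frac{1}{6359}\right) = \frac{108417}{6359}$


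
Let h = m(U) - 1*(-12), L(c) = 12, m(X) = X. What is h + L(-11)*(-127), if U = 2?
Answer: -1510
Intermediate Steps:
h = 14 (h = 2 - 1*(-12) = 2 + 12 = 14)
h + L(-11)*(-127) = 14 + 12*(-127) = 14 - 1524 = -1510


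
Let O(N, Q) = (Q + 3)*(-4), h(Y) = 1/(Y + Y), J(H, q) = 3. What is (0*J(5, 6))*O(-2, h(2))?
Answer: 0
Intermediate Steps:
h(Y) = 1/(2*Y)
O(N, Q) = -12 - 4*Q (O(N, Q) = (3 + Q)*(-4) = -12 - 4*Q)
(0*J(5, 6))*O(-2, h(2)) = (0*3)*(-12 - 2/2) = 0*(-12 - 2/2) = 0*(-12 - 4*1/4) = 0*(-12 - 1) = 0*(-13) = 0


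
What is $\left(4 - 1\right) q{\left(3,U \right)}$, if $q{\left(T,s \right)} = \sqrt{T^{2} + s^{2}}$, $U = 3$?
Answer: $9 \sqrt{2} \approx 12.728$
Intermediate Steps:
$\left(4 - 1\right) q{\left(3,U \right)} = \left(4 - 1\right) \sqrt{3^{2} + 3^{2}} = 3 \sqrt{9 + 9} = 3 \sqrt{18} = 3 \cdot 3 \sqrt{2} = 9 \sqrt{2}$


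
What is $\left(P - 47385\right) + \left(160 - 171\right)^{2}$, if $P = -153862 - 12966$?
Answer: $-214092$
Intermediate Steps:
$P = -166828$ ($P = -153862 - 12966 = -166828$)
$\left(P - 47385\right) + \left(160 - 171\right)^{2} = \left(-166828 - 47385\right) + \left(160 - 171\right)^{2} = -214213 + \left(-11\right)^{2} = -214213 + 121 = -214092$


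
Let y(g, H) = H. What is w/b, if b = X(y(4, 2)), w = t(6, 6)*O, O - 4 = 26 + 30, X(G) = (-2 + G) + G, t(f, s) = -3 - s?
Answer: -270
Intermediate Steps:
X(G) = -2 + 2*G
O = 60 (O = 4 + (26 + 30) = 4 + 56 = 60)
w = -540 (w = (-3 - 1*6)*60 = (-3 - 6)*60 = -9*60 = -540)
b = 2 (b = -2 + 2*2 = -2 + 4 = 2)
w/b = -540/2 = -540*1/2 = -270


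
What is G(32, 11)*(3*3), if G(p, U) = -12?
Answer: -108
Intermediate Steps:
G(32, 11)*(3*3) = -36*3 = -12*9 = -108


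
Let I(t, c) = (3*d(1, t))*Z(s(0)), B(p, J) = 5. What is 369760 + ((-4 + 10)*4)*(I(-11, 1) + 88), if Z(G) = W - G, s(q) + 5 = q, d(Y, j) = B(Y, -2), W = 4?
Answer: 375112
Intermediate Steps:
d(Y, j) = 5
s(q) = -5 + q
Z(G) = 4 - G
I(t, c) = 135 (I(t, c) = (3*5)*(4 - (-5 + 0)) = 15*(4 - 1*(-5)) = 15*(4 + 5) = 15*9 = 135)
369760 + ((-4 + 10)*4)*(I(-11, 1) + 88) = 369760 + ((-4 + 10)*4)*(135 + 88) = 369760 + (6*4)*223 = 369760 + 24*223 = 369760 + 5352 = 375112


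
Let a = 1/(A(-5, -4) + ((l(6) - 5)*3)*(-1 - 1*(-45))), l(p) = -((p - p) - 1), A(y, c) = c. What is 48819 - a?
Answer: 25971709/532 ≈ 48819.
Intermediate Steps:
l(p) = 1 (l(p) = -(0 - 1) = -1*(-1) = 1)
a = -1/532 (a = 1/(-4 + ((1 - 5)*3)*(-1 - 1*(-45))) = 1/(-4 + (-4*3)*(-1 + 45)) = 1/(-4 - 12*44) = 1/(-4 - 528) = 1/(-532) = -1/532 ≈ -0.0018797)
48819 - a = 48819 - 1*(-1/532) = 48819 + 1/532 = 25971709/532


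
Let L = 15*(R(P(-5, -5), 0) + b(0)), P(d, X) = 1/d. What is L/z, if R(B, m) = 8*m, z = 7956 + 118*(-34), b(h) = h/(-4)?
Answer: 0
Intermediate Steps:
b(h) = -h/4 (b(h) = h*(-1/4) = -h/4)
z = 3944 (z = 7956 - 4012 = 3944)
L = 0 (L = 15*(8*0 - 1/4*0) = 15*(0 + 0) = 15*0 = 0)
L/z = 0/3944 = 0*(1/3944) = 0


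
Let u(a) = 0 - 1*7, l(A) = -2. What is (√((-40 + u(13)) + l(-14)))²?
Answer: -49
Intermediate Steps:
u(a) = -7 (u(a) = 0 - 7 = -7)
(√((-40 + u(13)) + l(-14)))² = (√((-40 - 7) - 2))² = (√(-47 - 2))² = (√(-49))² = (7*I)² = -49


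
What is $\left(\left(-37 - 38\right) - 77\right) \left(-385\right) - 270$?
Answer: $58250$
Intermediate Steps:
$\left(\left(-37 - 38\right) - 77\right) \left(-385\right) - 270 = \left(-75 - 77\right) \left(-385\right) - 270 = \left(-152\right) \left(-385\right) - 270 = 58520 - 270 = 58250$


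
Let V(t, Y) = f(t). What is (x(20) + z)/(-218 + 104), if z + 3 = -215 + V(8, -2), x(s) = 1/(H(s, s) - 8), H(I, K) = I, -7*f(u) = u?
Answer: 18401/9576 ≈ 1.9216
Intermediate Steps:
f(u) = -u/7
V(t, Y) = -t/7
x(s) = 1/(-8 + s) (x(s) = 1/(s - 8) = 1/(-8 + s))
z = -1534/7 (z = -3 + (-215 - ⅐*8) = -3 + (-215 - 8/7) = -3 - 1513/7 = -1534/7 ≈ -219.14)
(x(20) + z)/(-218 + 104) = (1/(-8 + 20) - 1534/7)/(-218 + 104) = (1/12 - 1534/7)/(-114) = (1/12 - 1534/7)*(-1/114) = -18401/84*(-1/114) = 18401/9576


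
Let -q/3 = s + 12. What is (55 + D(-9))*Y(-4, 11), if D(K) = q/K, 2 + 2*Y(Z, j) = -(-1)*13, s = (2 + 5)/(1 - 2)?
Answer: 935/3 ≈ 311.67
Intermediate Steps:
s = -7 (s = 7/(-1) = 7*(-1) = -7)
q = -15 (q = -3*(-7 + 12) = -3*5 = -15)
Y(Z, j) = 11/2 (Y(Z, j) = -1 + (-(-1)*13)/2 = -1 + (-1*(-13))/2 = -1 + (½)*13 = -1 + 13/2 = 11/2)
D(K) = -15/K
(55 + D(-9))*Y(-4, 11) = (55 - 15/(-9))*(11/2) = (55 - 15*(-⅑))*(11/2) = (55 + 5/3)*(11/2) = (170/3)*(11/2) = 935/3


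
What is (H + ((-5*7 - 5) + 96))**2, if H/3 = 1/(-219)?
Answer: 16703569/5329 ≈ 3134.5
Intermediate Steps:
H = -1/73 (H = 3/(-219) = 3*(-1/219) = -1/73 ≈ -0.013699)
(H + ((-5*7 - 5) + 96))**2 = (-1/73 + ((-5*7 - 5) + 96))**2 = (-1/73 + ((-35 - 5) + 96))**2 = (-1/73 + (-40 + 96))**2 = (-1/73 + 56)**2 = (4087/73)**2 = 16703569/5329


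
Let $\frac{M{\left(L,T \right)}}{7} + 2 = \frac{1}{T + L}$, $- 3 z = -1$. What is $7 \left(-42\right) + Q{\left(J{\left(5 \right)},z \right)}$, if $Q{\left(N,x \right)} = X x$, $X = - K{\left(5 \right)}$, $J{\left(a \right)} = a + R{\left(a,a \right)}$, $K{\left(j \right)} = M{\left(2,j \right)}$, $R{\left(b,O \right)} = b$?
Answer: $- \frac{869}{3} \approx -289.67$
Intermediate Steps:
$z = \frac{1}{3}$ ($z = \left(- \frac{1}{3}\right) \left(-1\right) = \frac{1}{3} \approx 0.33333$)
$M{\left(L,T \right)} = -14 + \frac{7}{L + T}$ ($M{\left(L,T \right)} = -14 + \frac{7}{T + L} = -14 + \frac{7}{L + T}$)
$K{\left(j \right)} = \frac{7 \left(-3 - 2 j\right)}{2 + j}$ ($K{\left(j \right)} = \frac{7 \left(1 - 4 - 2 j\right)}{2 + j} = \frac{7 \left(-3 - 2 j\right)}{2 + j}$)
$J{\left(a \right)} = 2 a$ ($J{\left(a \right)} = a + a = 2 a$)
$X = 13$ ($X = - \frac{7 \left(-3 - 10\right)}{2 + 5} = - \frac{7 \left(-3 - 10\right)}{7} = - \frac{7 \left(-13\right)}{7} = \left(-1\right) \left(-13\right) = 13$)
$Q{\left(N,x \right)} = 13 x$
$7 \left(-42\right) + Q{\left(J{\left(5 \right)},z \right)} = 7 \left(-42\right) + 13 \cdot \frac{1}{3} = -294 + \frac{13}{3} = - \frac{869}{3}$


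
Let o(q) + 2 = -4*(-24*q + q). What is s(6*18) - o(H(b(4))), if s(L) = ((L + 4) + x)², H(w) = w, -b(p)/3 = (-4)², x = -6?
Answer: 15654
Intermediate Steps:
b(p) = -48 (b(p) = -3*(-4)² = -3*16 = -48)
s(L) = (-2 + L)² (s(L) = ((L + 4) - 6)² = ((4 + L) - 6)² = (-2 + L)²)
o(q) = -2 + 92*q (o(q) = -2 - 4*(-24*q + q) = -2 - (-92)*q = -2 + 92*q)
s(6*18) - o(H(b(4))) = (-2 + 6*18)² - (-2 + 92*(-48)) = (-2 + 108)² - (-2 - 4416) = 106² - 1*(-4418) = 11236 + 4418 = 15654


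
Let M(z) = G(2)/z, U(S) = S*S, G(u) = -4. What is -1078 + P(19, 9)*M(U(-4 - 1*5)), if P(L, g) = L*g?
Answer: -9778/9 ≈ -1086.4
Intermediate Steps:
U(S) = S**2
M(z) = -4/z
-1078 + P(19, 9)*M(U(-4 - 1*5)) = -1078 + (19*9)*(-4/(-4 - 1*5)**2) = -1078 + 171*(-4/(-4 - 5)**2) = -1078 + 171*(-4/((-9)**2)) = -1078 + 171*(-4/81) = -1078 - 76/9 = -9778/9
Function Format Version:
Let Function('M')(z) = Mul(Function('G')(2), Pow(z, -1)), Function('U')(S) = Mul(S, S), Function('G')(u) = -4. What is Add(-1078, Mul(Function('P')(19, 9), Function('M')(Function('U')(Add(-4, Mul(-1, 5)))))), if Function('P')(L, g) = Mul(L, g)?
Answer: Rational(-9778, 9) ≈ -1086.4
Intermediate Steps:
Function('U')(S) = Pow(S, 2)
Function('M')(z) = Mul(-4, Pow(z, -1))
Add(-1078, Mul(Function('P')(19, 9), Function('M')(Function('U')(Add(-4, Mul(-1, 5)))))) = Add(-1078, Mul(Mul(19, 9), Mul(-4, Pow(Pow(Add(-4, Mul(-1, 5)), 2), -1)))) = Add(-1078, Mul(171, Mul(-4, Pow(Pow(Add(-4, -5), 2), -1)))) = Add(-1078, Mul(171, Mul(-4, Pow(Pow(-9, 2), -1)))) = Add(-1078, Mul(171, Mul(-4, Pow(81, -1)))) = Add(-1078, Mul(171, Mul(-4, Rational(1, 81)))) = Add(-1078, Mul(171, Rational(-4, 81))) = Add(-1078, Rational(-76, 9)) = Rational(-9778, 9)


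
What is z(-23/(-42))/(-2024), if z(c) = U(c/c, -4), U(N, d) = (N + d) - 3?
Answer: 3/1012 ≈ 0.0029644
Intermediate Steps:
U(N, d) = -3 + N + d
z(c) = -6 (z(c) = -3 + c/c - 4 = -3 + 1 - 4 = -6)
z(-23/(-42))/(-2024) = -6/(-2024) = -6*(-1/2024) = 3/1012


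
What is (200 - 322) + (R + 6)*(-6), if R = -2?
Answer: -146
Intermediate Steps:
(200 - 322) + (R + 6)*(-6) = (200 - 322) + (-2 + 6)*(-6) = -122 + 4*(-6) = -122 - 24 = -146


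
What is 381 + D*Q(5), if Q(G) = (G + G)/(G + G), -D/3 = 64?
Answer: 189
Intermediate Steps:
D = -192 (D = -3*64 = -192)
Q(G) = 1 (Q(G) = (2*G)/((2*G)) = (2*G)*(1/(2*G)) = 1)
381 + D*Q(5) = 381 - 192*1 = 381 - 192 = 189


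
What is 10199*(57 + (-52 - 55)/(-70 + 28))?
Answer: 3643957/6 ≈ 6.0733e+5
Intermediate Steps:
10199*(57 + (-52 - 55)/(-70 + 28)) = 10199*(57 - 107/(-42)) = 10199*(57 - 107*(-1/42)) = 10199*(57 + 107/42) = 10199*(2501/42) = 3643957/6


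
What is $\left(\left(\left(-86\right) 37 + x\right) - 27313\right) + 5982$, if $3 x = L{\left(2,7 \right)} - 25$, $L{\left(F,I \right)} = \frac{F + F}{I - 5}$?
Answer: $- \frac{73562}{3} \approx -24521.0$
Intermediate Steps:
$L{\left(F,I \right)} = \frac{2 F}{-5 + I}$
$x = - \frac{23}{3}$ ($x = \frac{2 \cdot 2 \frac{1}{-5 + 7} - 25}{3} = \frac{2 \cdot 2 \cdot \frac{1}{2} - 25}{3} = \frac{2 - 25}{3} = \frac{1}{3} \left(-23\right) = - \frac{23}{3} \approx -7.6667$)
$\left(\left(\left(-86\right) 37 + x\right) - 27313\right) + 5982 = \left(\left(\left(-86\right) 37 - \frac{23}{3}\right) - 27313\right) + 5982 = \left(\left(-3182 - \frac{23}{3}\right) - 27313\right) + 5982 = \left(- \frac{9569}{3} - 27313\right) + 5982 = - \frac{91508}{3} + 5982 = - \frac{73562}{3}$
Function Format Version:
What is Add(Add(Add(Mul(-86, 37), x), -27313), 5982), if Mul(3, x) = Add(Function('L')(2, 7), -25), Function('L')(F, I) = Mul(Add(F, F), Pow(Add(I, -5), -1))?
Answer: Rational(-73562, 3) ≈ -24521.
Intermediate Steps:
Function('L')(F, I) = Mul(2, F, Pow(Add(-5, I), -1)) (Function('L')(F, I) = Mul(Mul(2, F), Pow(Add(-5, I), -1)) = Mul(2, F, Pow(Add(-5, I), -1)))
x = Rational(-23, 3) (x = Mul(Rational(1, 3), Add(Mul(2, 2, Pow(Add(-5, 7), -1)), -25)) = Mul(Rational(1, 3), Add(Mul(2, 2, Pow(2, -1)), -25)) = Mul(Rational(1, 3), Add(Mul(2, 2, Rational(1, 2)), -25)) = Mul(Rational(1, 3), Add(2, -25)) = Mul(Rational(1, 3), -23) = Rational(-23, 3) ≈ -7.6667)
Add(Add(Add(Mul(-86, 37), x), -27313), 5982) = Add(Add(Add(Mul(-86, 37), Rational(-23, 3)), -27313), 5982) = Add(Add(Add(-3182, Rational(-23, 3)), -27313), 5982) = Add(Add(Rational(-9569, 3), -27313), 5982) = Add(Rational(-91508, 3), 5982) = Rational(-73562, 3)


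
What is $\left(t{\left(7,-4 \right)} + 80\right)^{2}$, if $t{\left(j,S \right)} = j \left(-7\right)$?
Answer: $961$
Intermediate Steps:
$t{\left(j,S \right)} = - 7 j$
$\left(t{\left(7,-4 \right)} + 80\right)^{2} = \left(\left(-7\right) 7 + 80\right)^{2} = \left(-49 + 80\right)^{2} = 31^{2} = 961$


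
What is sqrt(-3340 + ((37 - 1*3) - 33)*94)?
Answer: I*sqrt(3246) ≈ 56.974*I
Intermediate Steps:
sqrt(-3340 + ((37 - 1*3) - 33)*94) = sqrt(-3340 + ((37 - 3) - 33)*94) = sqrt(-3340 + (34 - 33)*94) = sqrt(-3340 + 1*94) = sqrt(-3340 + 94) = sqrt(-3246) = I*sqrt(3246)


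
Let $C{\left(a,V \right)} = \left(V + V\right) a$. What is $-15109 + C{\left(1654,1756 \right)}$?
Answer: $5793739$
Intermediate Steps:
$C{\left(a,V \right)} = 2 V a$
$-15109 + C{\left(1654,1756 \right)} = -15109 + 2 \cdot 1756 \cdot 1654 = -15109 + 5808848 = 5793739$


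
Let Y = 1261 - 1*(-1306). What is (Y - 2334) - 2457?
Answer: -2224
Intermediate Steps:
Y = 2567 (Y = 1261 + 1306 = 2567)
(Y - 2334) - 2457 = (2567 - 2334) - 2457 = 233 - 2457 = -2224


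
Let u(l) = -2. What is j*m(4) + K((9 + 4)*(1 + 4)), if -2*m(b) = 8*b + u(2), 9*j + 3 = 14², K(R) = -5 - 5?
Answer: -995/3 ≈ -331.67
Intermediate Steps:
K(R) = -10
j = 193/9 (j = -⅓ + (⅑)*14² = -⅓ + (⅑)*196 = -⅓ + 196/9 = 193/9 ≈ 21.444)
m(b) = 1 - 4*b (m(b) = -(8*b - 2)/2 = -(-2 + 8*b)/2 = 1 - 4*b)
j*m(4) + K((9 + 4)*(1 + 4)) = 193*(1 - 4*4)/9 - 10 = 193*(1 - 16)/9 - 10 = (193/9)*(-15) - 10 = -965/3 - 10 = -995/3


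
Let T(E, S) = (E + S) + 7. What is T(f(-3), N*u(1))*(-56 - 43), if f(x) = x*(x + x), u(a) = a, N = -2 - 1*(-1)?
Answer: -2376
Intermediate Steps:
N = -1 (N = -2 + 1 = -1)
f(x) = 2*x**2 (f(x) = x*(2*x) = 2*x**2)
T(E, S) = 7 + E + S
T(f(-3), N*u(1))*(-56 - 43) = (7 + 2*(-3)**2 - 1*1)*(-56 - 43) = (7 + 2*9 - 1)*(-99) = (7 + 18 - 1)*(-99) = 24*(-99) = -2376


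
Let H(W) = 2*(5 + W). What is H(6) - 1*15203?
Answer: -15181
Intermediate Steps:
H(W) = 10 + 2*W
H(6) - 1*15203 = (10 + 2*6) - 1*15203 = (10 + 12) - 15203 = 22 - 15203 = -15181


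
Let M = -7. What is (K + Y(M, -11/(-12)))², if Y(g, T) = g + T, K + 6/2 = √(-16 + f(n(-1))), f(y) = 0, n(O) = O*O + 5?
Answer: 9577/144 - 218*I/3 ≈ 66.507 - 72.667*I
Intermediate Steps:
n(O) = 5 + O² (n(O) = O² + 5 = 5 + O²)
K = -3 + 4*I (K = -3 + √(-16 + 0) = -3 + √(-16) = -3 + 4*I ≈ -3.0 + 4.0*I)
Y(g, T) = T + g
(K + Y(M, -11/(-12)))² = ((-3 + 4*I) + (-11/(-12) - 7))² = ((-3 + 4*I) + (-11*(-1/12) - 7))² = ((-3 + 4*I) + (11/12 - 7))² = ((-3 + 4*I) - 73/12)² = (-109/12 + 4*I)²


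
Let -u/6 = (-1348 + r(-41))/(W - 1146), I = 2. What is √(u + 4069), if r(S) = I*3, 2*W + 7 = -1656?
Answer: √63583708405/3955 ≈ 63.757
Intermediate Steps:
W = -1663/2 (W = -7/2 + (½)*(-1656) = -7/2 - 828 = -1663/2 ≈ -831.50)
r(S) = 6 (r(S) = 2*3 = 6)
u = -16104/3955 (u = -6*(-1348 + 6)/(-1663/2 - 1146) = -(-8052)/(-3955/2) = -(-8052)*(-2)/3955 = -6*2684/3955 = -16104/3955 ≈ -4.0718)
√(u + 4069) = √(-16104/3955 + 4069) = √(16076791/3955) = √63583708405/3955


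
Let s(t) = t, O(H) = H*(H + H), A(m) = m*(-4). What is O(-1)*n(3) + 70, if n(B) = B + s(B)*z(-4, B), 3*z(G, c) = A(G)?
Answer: 108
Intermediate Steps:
A(m) = -4*m
O(H) = 2*H² (O(H) = H*(2*H) = 2*H²)
z(G, c) = -4*G/3 (z(G, c) = (-4*G)/3 = -4*G/3)
n(B) = 19*B/3 (n(B) = B + B*(-4/3*(-4)) = B + B*(16/3) = B + 16*B/3 = 19*B/3)
O(-1)*n(3) + 70 = (2*(-1)²)*((19/3)*3) + 70 = (2*1)*19 + 70 = 2*19 + 70 = 38 + 70 = 108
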